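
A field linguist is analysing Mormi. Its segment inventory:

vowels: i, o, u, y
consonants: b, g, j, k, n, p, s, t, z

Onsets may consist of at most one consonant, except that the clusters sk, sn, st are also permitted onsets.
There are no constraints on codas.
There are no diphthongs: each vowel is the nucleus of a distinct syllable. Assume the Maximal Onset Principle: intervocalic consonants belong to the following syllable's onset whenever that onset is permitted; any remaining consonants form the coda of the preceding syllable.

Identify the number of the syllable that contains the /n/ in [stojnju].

Nuclei (vowels): o, u → 2 syllables.
V1 /o/ – V2 /u/: /jnj/ — longest licit onset from the right is /j/, leaving /jn/ as coda.
Syllabification: stojn.ju.
The /n/ is in the coda of syllable 1 (/stojn/).

1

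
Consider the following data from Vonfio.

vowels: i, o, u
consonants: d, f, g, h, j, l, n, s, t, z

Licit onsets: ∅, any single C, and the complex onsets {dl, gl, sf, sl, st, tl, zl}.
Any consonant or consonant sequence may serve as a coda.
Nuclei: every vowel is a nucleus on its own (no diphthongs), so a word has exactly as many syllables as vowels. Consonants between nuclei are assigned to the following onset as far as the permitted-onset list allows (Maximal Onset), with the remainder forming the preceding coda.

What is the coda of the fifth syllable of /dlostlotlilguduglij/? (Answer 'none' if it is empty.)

none

The vowels are o, o, i, u, u, i — 6 nuclei, so 6 syllables.
V1 /o/ – V2 /o/: /stl/ splits as /s/ + /tl/ (/tl/ is the longest suffix that is a licit onset).
V2 /o/ – V3 /i/: /tl/ is a licit onset in full, so it all attaches to the next syllable.
V3 /i/ – V4 /u/: cluster /lg/ — the longest permitted-onset suffix is /g/; onset = /g/, preceding coda = /l/.
V4 /u/ – V5 /u/: /d/ is a single consonant, so it becomes the next onset.
V5 /u/ – V6 /i/: cluster /gl/ — /gl/ is itself a permitted onset, so the whole cluster goes right; preceding coda = ∅.
So the parse is dlos.tlo.tlil.gu.du.glij.
Syllable 5 is /du/: onset /d/, nucleus /u/, coda ∅.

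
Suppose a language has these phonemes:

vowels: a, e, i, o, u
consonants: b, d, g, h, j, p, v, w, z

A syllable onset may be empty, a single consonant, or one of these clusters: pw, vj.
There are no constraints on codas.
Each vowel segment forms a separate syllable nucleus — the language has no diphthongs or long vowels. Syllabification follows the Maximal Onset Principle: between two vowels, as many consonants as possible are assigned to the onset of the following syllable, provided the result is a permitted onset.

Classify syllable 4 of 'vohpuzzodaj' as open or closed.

Vowels present: o, u, o, a; each is a nucleus, giving 4 syllables.
Between /o/ (V1) and /u/ (V2): /hp/ — longest licit onset from the right is /p/, leaving /h/ as coda.
Between /u/ (V2) and /o/ (V3): /zz/ — longest licit onset from the right is /z/, leaving /z/ as coda.
Between /o/ (V3) and /a/ (V4): /d/ is a single consonant, so it becomes the next onset.
Syllabification: voh.puz.zo.daj.
Syllable 4 is /daj/ with coda /j/, so it is closed.

closed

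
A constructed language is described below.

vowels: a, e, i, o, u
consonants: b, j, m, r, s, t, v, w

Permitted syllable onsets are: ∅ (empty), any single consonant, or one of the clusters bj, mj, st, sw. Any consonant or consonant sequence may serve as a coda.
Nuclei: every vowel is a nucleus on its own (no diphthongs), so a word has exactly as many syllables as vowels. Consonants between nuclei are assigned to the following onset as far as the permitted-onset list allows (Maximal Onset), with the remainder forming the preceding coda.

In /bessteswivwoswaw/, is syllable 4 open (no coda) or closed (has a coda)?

open

Nuclei (vowels): e, e, i, o, a → 5 syllables.
V1 /e/ – V2 /e/: /sst/ splits as /s/ + /st/ (/st/ is the longest suffix that is a licit onset).
V2 /e/ – V3 /i/: /sw/ — entire cluster is a permitted onset → onset /sw/, coda ∅.
V3 /i/ – V4 /o/: /vw/; trying suffixes from longest down, /w/ is the first permitted one, so coda /v/ | onset /w/.
V4 /o/ – V5 /a/: /sw/ is a licit onset in full, so it all attaches to the next syllable.
Result: bes.ste.swiv.wo.swaw.
Syllable 4 is /wo/; it ends in its nucleus with no coda, so it is open.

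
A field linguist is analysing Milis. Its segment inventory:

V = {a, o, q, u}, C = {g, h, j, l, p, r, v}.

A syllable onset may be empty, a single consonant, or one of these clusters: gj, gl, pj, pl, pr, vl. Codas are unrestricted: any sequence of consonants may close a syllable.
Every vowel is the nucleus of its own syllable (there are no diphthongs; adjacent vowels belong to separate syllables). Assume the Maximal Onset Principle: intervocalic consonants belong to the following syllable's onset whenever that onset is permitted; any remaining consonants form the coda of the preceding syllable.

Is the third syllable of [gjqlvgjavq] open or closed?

open

Nuclei (vowels): q, a, q → 3 syllables.
Between /q/ (V1) and /a/ (V2): /lvgj/ — longest licit onset from the right is /gj/, leaving /lv/ as coda.
Between /a/ (V2) and /q/ (V3): /v/ → onset of the next syllable (single consonants are always licit onsets).
Putting it together: gjqlv.gja.vq.
Syllable 3 is /vq/; it ends in its nucleus with no coda, so it is open.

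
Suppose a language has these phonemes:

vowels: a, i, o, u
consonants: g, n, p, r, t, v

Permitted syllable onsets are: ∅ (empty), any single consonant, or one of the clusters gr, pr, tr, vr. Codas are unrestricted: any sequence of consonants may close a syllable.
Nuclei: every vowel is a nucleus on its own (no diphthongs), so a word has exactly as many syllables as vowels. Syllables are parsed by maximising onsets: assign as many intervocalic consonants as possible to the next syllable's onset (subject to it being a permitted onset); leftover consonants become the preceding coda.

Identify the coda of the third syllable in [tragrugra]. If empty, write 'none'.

The vowels are a, u, a — 3 nuclei, so 3 syllables.
/a…u/ gap (V1→V2): cluster /gr/ — /gr/ is itself a permitted onset, so the whole cluster goes right; preceding coda = ∅.
/u…a/ gap (V2→V3): /gr/ — entire cluster is a permitted onset → onset /gr/, coda ∅.
So the parse is tra.gru.gra.
Syllable 3 is /gra/: onset /gr/, nucleus /a/, coda ∅.

none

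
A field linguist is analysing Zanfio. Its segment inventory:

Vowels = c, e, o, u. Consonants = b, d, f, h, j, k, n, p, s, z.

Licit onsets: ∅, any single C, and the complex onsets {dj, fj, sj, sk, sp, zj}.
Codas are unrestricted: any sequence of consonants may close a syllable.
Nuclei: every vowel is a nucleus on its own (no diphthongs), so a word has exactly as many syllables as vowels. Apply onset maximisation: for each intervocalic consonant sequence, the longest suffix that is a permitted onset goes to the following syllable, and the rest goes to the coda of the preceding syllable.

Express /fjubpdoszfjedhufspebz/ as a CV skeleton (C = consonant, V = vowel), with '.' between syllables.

CCVCC.CVCC.CCVC.CVC.CCVCC

Vowels present: u, o, e, u, e; each is a nucleus, giving 5 syllables.
σ1/σ2 boundary: /bpd/ — longest licit onset from the right is /d/, leaving /bp/ as coda.
σ2/σ3 boundary: /szfj/ — longest licit onset from the right is /fj/, leaving /sz/ as coda.
σ3/σ4 boundary: /dh/ — longest licit onset from the right is /h/, leaving /d/ as coda.
σ4/σ5 boundary: cluster /fsp/ — the longest permitted-onset suffix is /sp/; onset = /sp/, preceding coda = /f/.
Syllabification: fjubp.dosz.fjed.huf.spebz.
Mapping each syllable to C/V: /fjubp/ → CCVCC, /dosz/ → CVCC, /fjed/ → CCVC, /huf/ → CVC, /spebz/ → CCVCC.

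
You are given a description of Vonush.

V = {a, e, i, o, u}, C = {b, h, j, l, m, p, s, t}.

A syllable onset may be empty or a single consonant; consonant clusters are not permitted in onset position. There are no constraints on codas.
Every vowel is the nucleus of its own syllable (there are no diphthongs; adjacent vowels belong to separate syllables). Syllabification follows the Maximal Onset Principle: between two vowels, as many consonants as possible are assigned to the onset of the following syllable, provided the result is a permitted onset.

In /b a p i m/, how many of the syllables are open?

Nuclei (vowels): a, i → 2 syllables.
/a…i/ gap (V1→V2): /p/ → onset of the next syllable (single consonants are always licit onsets).
Syllabification: ba.pim.
Classifying each syllable: /ba/ (open), /pim/ (closed).
Open syllables: 1.

1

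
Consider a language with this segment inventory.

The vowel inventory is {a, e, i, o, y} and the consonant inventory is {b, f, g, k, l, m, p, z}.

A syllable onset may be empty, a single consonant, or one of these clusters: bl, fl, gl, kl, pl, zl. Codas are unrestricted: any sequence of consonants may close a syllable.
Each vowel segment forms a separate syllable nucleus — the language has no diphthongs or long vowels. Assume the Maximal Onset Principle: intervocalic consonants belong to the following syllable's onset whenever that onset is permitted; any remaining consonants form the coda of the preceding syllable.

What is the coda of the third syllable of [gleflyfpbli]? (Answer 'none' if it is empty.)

Nuclei (vowels): e, y, i → 3 syllables.
/e…y/ gap (V1→V2): /fl/ — entire cluster is a permitted onset → onset /fl/, coda ∅.
/y…i/ gap (V2→V3): /fpbl/; trying suffixes from longest down, /bl/ is the first permitted one, so coda /fp/ | onset /bl/.
Syllabification: gle.flyfp.bli.
Syllable 3 is /bli/: onset /bl/, nucleus /i/, coda ∅.

none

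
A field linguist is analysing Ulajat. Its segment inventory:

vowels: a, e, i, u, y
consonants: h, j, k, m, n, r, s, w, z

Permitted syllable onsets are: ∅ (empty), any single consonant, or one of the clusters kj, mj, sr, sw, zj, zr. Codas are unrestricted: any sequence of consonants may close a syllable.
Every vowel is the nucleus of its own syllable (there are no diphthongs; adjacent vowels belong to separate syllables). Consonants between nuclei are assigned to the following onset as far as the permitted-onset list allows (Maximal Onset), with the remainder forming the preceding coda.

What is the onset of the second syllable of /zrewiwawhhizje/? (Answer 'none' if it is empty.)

Vowels present: e, i, a, i, e; each is a nucleus, giving 5 syllables.
V1 /e/ – V2 /i/: /w/ is a single consonant, so it becomes the next onset.
V2 /i/ – V3 /a/: /w/ is a single consonant, so it becomes the next onset.
V3 /a/ – V4 /i/: /whh/ — longest licit onset from the right is /h/, leaving /wh/ as coda.
V4 /i/ – V5 /e/: cluster /zj/ — /zj/ is itself a permitted onset, so the whole cluster goes right; preceding coda = ∅.
Syllabification: zre.wi.wawh.hi.zje.
Syllable 2 is /wi/: onset /w/, nucleus /i/, coda ∅.

w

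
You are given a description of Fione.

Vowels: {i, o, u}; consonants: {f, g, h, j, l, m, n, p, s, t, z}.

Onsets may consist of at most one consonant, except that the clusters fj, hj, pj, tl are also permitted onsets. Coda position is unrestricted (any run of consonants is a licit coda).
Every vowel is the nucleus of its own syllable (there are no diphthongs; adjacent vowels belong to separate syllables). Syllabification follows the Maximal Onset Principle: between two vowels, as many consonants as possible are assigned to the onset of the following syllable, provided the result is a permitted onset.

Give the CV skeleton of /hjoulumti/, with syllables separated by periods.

CCV.V.CVC.CV

The vowels are o, u, u, i — 4 nuclei, so 4 syllables.
/o…u/ gap (V1→V2): hiatus — the boundary sits between the two vowels.
/u…u/ gap (V2→V3): just /l/ — single C goes to the following onset.
/u…i/ gap (V3→V4): /mt/ splits as /m/ + /t/ (/t/ is the longest suffix that is a licit onset).
Result: hjo.u.lum.ti.
Mapping each syllable to C/V: /hjo/ → CCV, /u/ → V, /lum/ → CVC, /ti/ → CV.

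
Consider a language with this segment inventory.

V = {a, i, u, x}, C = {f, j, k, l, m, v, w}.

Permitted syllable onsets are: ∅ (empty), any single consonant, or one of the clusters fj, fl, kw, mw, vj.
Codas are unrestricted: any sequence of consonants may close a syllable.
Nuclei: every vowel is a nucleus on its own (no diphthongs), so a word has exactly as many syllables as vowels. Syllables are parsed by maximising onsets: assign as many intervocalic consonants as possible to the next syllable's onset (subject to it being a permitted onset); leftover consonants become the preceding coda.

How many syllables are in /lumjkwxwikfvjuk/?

4

Vowels present: u, x, i, u; each is a nucleus, giving 4 syllables.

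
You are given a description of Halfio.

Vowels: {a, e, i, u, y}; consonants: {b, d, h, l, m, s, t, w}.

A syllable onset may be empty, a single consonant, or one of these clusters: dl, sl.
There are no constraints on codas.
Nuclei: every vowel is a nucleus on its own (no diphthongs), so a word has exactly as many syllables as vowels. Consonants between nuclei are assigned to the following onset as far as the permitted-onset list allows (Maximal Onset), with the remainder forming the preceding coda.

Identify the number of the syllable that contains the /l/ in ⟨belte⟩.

1

The vowels are e, e — 2 nuclei, so 2 syllables.
/e…e/ gap (V1→V2): cluster /lt/ — the longest permitted-onset suffix is /t/; onset = /t/, preceding coda = /l/.
Result: bel.te.
The /l/ is in the coda of syllable 1 (/bel/).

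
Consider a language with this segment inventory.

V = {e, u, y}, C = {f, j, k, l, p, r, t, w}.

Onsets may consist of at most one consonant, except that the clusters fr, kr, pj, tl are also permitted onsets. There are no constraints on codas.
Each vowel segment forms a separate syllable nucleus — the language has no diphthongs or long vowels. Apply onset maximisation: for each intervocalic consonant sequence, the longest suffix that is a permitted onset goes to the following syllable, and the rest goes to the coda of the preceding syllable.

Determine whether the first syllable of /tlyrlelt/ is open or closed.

closed

Nuclei (vowels): y, e → 2 syllables.
/y…e/ gap (V1→V2): /rl/; trying suffixes from longest down, /l/ is the first permitted one, so coda /r/ | onset /l/.
Result: tlyr.lelt.
Syllable 1 is /tlyr/ with coda /r/, so it is closed.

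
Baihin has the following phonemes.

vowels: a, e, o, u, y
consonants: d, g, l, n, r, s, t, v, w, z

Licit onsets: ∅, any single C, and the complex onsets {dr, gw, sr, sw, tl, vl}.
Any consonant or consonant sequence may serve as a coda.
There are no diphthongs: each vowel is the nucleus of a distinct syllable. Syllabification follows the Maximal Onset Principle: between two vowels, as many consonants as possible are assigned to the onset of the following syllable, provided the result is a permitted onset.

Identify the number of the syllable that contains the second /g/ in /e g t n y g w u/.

Nuclei (vowels): e, y, u → 3 syllables.
/e…y/ gap (V1→V2): /gtn/ — longest licit onset from the right is /n/, leaving /gt/ as coda.
/y…u/ gap (V2→V3): /gw/ is a licit onset in full, so it all attaches to the next syllable.
So the parse is egt.ny.gwu.
The second /g/ is in the onset of syllable 3 (/gwu/).

3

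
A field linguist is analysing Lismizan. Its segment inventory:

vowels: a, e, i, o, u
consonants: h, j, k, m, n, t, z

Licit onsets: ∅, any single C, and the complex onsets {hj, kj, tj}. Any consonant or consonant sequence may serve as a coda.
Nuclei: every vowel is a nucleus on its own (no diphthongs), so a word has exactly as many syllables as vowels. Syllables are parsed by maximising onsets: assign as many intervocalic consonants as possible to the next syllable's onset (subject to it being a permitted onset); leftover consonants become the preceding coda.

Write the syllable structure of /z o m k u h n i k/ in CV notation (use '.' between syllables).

Vowels present: o, u, i; each is a nucleus, giving 3 syllables.
σ1/σ2 boundary: /mk/ splits as /m/ + /k/ (/k/ is the longest suffix that is a licit onset).
σ2/σ3 boundary: /hn/; trying suffixes from longest down, /n/ is the first permitted one, so coda /h/ | onset /n/.
Syllabification: zom.kuh.nik.
Mapping each syllable to C/V: /zom/ → CVC, /kuh/ → CVC, /nik/ → CVC.

CVC.CVC.CVC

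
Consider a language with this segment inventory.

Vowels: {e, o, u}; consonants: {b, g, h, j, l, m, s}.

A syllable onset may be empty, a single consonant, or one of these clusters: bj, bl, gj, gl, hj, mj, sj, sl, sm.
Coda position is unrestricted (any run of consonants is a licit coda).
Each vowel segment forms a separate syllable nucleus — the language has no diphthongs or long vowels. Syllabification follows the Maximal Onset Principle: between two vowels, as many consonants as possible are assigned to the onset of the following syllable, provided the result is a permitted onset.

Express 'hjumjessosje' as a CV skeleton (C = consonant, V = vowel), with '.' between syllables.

The vowels are u, e, o, e — 4 nuclei, so 4 syllables.
V1 /u/ – V2 /e/: cluster /mj/ — /mj/ is itself a permitted onset, so the whole cluster goes right; preceding coda = ∅.
V2 /e/ – V3 /o/: /ss/ — longest licit onset from the right is /s/, leaving /s/ as coda.
V3 /o/ – V4 /e/: /sj/ — entire cluster is a permitted onset → onset /sj/, coda ∅.
Syllabification: hju.mjes.so.sje.
Mapping each syllable to C/V: /hju/ → CCV, /mjes/ → CCVC, /so/ → CV, /sje/ → CCV.

CCV.CCVC.CV.CCV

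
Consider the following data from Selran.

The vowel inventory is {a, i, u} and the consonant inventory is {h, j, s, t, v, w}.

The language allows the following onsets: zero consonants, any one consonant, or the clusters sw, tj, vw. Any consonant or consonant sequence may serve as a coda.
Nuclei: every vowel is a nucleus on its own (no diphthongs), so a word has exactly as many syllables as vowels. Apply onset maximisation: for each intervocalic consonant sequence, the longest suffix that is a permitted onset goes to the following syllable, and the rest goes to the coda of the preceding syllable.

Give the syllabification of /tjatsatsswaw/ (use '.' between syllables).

Vowels present: a, a, a; each is a nucleus, giving 3 syllables.
V1 /a/ – V2 /a/: /ts/ splits as /t/ + /s/ (/s/ is the longest suffix that is a licit onset).
V2 /a/ – V3 /a/: cluster /tssw/ — the longest permitted-onset suffix is /sw/; onset = /sw/, preceding coda = /ts/.

tjat.sats.swaw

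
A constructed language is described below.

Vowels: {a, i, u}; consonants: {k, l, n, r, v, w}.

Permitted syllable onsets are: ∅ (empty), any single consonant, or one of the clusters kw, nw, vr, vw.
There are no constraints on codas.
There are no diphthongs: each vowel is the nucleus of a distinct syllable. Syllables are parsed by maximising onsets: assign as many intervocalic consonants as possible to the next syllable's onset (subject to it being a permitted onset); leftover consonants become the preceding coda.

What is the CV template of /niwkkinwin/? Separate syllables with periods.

Vowels present: i, i, i; each is a nucleus, giving 3 syllables.
σ1/σ2 boundary: cluster /wkk/ — the longest permitted-onset suffix is /k/; onset = /k/, preceding coda = /wk/.
σ2/σ3 boundary: /nw/ — entire cluster is a permitted onset → onset /nw/, coda ∅.
Result: niwk.ki.nwin.
Mapping each syllable to C/V: /niwk/ → CVCC, /ki/ → CV, /nwin/ → CCVC.

CVCC.CV.CCVC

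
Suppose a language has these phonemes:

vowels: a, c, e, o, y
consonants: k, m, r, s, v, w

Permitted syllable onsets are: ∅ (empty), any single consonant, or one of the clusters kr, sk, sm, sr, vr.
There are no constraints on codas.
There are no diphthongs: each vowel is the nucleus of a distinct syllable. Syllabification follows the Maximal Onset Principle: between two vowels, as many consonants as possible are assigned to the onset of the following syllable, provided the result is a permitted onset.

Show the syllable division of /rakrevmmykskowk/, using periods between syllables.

ra.krevm.myk.skowk

The vowels are a, e, y, o — 4 nuclei, so 4 syllables.
V1 /a/ – V2 /e/: cluster /kr/ — /kr/ is itself a permitted onset, so the whole cluster goes right; preceding coda = ∅.
V2 /e/ – V3 /y/: /vmm/ splits as /vm/ + /m/ (/m/ is the longest suffix that is a licit onset).
V3 /y/ – V4 /o/: cluster /ksk/ — the longest permitted-onset suffix is /sk/; onset = /sk/, preceding coda = /k/.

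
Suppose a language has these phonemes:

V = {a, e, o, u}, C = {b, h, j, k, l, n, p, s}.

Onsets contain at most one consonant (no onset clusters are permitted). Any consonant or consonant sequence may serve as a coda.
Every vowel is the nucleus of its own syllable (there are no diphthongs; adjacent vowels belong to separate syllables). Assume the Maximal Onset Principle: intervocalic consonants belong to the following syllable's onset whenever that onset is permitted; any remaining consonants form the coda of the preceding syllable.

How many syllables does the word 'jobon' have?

Nuclei (vowels): o, o → 2 syllables.

2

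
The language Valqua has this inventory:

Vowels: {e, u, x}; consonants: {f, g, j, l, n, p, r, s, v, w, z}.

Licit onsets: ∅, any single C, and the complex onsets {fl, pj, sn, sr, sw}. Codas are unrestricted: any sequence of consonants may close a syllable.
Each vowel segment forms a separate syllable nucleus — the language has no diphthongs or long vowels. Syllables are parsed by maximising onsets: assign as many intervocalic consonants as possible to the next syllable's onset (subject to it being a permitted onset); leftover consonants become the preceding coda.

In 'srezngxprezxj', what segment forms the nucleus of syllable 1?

e

The vowels are e, x, e, x — 4 nuclei, so 4 syllables.
The first nucleus (vowel 1 from the left) is /e/.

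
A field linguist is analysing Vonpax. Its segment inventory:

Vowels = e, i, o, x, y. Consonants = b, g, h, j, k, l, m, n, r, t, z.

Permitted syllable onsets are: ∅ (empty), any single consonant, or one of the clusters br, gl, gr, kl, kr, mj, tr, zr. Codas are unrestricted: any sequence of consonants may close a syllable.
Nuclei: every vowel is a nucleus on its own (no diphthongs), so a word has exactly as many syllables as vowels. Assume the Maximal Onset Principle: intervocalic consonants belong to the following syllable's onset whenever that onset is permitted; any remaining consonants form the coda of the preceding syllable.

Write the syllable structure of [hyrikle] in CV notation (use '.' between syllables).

CV.CV.CCV

The vowels are y, i, e — 3 nuclei, so 3 syllables.
σ1/σ2 boundary: /r/ is a single consonant, so it becomes the next onset.
σ2/σ3 boundary: /kl/ is a licit onset in full, so it all attaches to the next syllable.
So the parse is hy.ri.kle.
Mapping each syllable to C/V: /hy/ → CV, /ri/ → CV, /kle/ → CCV.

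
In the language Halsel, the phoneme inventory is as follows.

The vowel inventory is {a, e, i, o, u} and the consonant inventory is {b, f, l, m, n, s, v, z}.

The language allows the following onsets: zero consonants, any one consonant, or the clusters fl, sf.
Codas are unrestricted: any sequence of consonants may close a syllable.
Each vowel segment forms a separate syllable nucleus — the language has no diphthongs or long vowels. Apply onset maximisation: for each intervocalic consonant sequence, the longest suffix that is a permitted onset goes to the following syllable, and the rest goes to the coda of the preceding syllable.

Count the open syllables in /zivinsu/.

2

The vowels are i, i, u — 3 nuclei, so 3 syllables.
/i…i/ gap (V1→V2): just /v/ — single C goes to the following onset.
/i…u/ gap (V2→V3): cluster /ns/ — the longest permitted-onset suffix is /s/; onset = /s/, preceding coda = /n/.
Result: zi.vin.su.
Classifying each syllable: /zi/ (open), /vin/ (closed), /su/ (open).
Open syllables: 2.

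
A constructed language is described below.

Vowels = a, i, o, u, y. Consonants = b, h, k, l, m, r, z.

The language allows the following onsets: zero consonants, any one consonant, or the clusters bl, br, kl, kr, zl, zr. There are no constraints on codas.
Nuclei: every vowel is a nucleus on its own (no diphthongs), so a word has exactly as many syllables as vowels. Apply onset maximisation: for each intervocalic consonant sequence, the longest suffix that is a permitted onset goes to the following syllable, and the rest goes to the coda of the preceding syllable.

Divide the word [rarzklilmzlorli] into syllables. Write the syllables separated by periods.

The vowels are a, i, o, i — 4 nuclei, so 4 syllables.
V1 /a/ – V2 /i/: /rzkl/ — longest licit onset from the right is /kl/, leaving /rz/ as coda.
V2 /i/ – V3 /o/: cluster /lmzl/ — the longest permitted-onset suffix is /zl/; onset = /zl/, preceding coda = /lm/.
V3 /o/ – V4 /i/: /rl/ splits as /r/ + /l/ (/l/ is the longest suffix that is a licit onset).

rarz.klilm.zlor.li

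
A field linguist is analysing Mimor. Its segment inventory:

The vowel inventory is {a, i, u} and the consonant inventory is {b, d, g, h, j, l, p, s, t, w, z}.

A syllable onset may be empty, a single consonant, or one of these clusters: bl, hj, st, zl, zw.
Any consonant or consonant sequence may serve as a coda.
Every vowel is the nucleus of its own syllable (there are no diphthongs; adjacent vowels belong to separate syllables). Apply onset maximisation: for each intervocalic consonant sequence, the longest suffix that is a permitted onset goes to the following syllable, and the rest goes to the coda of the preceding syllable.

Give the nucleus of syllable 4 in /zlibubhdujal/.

Vowels present: i, u, u, a; each is a nucleus, giving 4 syllables.
The fourth nucleus (vowel 4 from the left) is /a/.

a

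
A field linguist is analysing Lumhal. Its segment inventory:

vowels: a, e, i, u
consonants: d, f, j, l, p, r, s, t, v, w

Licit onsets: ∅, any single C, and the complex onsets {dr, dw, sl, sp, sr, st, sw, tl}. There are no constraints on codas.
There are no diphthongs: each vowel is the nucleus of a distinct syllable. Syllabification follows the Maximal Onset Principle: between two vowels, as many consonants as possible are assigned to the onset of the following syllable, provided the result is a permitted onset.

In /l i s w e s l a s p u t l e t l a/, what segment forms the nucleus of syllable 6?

Nuclei (vowels): i, e, a, u, e, a → 6 syllables.
The sixth nucleus (vowel 6 from the left) is /a/.

a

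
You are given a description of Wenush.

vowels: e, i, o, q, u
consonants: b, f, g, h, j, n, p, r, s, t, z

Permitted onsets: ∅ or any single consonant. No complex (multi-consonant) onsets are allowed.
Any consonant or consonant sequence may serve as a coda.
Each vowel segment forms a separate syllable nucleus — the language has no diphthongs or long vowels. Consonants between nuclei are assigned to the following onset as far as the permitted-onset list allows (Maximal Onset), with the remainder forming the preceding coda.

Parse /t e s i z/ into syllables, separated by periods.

Vowels present: e, i; each is a nucleus, giving 2 syllables.
Between /e/ (V1) and /i/ (V2): /s/ is a single consonant, so it becomes the next onset.

te.siz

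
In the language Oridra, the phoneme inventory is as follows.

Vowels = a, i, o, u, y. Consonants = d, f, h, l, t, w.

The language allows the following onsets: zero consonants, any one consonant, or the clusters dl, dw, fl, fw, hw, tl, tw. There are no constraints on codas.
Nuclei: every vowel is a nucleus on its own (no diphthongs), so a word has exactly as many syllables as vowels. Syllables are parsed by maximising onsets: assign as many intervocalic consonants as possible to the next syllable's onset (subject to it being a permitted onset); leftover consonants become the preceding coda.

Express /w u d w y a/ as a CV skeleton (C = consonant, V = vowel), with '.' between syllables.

The vowels are u, y, a — 3 nuclei, so 3 syllables.
/u…y/ gap (V1→V2): /dw/ — entire cluster is a permitted onset → onset /dw/, coda ∅.
/y…a/ gap (V2→V3): nothing intervenes; syllable break is V.V.
So the parse is wu.dwy.a.
Mapping each syllable to C/V: /wu/ → CV, /dwy/ → CCV, /a/ → V.

CV.CCV.V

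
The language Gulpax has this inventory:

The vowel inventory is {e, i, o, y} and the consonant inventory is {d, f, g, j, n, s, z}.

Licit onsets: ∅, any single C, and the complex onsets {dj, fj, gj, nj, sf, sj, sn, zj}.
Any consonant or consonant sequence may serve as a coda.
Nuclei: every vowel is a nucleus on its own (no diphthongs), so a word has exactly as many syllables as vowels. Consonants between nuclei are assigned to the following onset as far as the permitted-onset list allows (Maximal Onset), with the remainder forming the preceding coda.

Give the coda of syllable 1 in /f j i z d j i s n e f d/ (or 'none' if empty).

Vowels present: i, i, e; each is a nucleus, giving 3 syllables.
/i…i/ gap (V1→V2): cluster /zdj/ — the longest permitted-onset suffix is /dj/; onset = /dj/, preceding coda = /z/.
/i…e/ gap (V2→V3): cluster /sn/ — /sn/ is itself a permitted onset, so the whole cluster goes right; preceding coda = ∅.
Result: fjiz.dji.snefd.
Syllable 1 is /fjiz/: onset /fj/, nucleus /i/, coda /z/.

z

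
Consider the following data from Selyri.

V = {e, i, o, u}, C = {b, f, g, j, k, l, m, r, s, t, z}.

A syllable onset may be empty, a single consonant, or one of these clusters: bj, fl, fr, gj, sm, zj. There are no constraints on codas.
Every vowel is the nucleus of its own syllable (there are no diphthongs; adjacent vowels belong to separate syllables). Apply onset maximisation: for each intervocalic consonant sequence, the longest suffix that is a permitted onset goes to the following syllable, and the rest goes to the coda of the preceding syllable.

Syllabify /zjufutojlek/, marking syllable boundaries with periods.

Nuclei (vowels): u, u, o, e → 4 syllables.
σ1/σ2 boundary: /f/ → onset of the next syllable (single consonants are always licit onsets).
σ2/σ3 boundary: /t/ is a single consonant, so it becomes the next onset.
σ3/σ4 boundary: cluster /jl/ — the longest permitted-onset suffix is /l/; onset = /l/, preceding coda = /j/.

zju.fu.toj.lek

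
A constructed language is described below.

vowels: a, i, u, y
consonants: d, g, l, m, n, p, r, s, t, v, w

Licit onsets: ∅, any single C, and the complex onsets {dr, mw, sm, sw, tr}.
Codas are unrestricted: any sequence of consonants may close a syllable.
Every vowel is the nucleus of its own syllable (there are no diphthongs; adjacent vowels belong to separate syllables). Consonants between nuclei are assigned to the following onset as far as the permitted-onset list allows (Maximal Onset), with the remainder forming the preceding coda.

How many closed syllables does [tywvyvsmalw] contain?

Nuclei (vowels): y, y, a → 3 syllables.
σ1/σ2 boundary: /wv/ — longest licit onset from the right is /v/, leaving /w/ as coda.
σ2/σ3 boundary: /vsm/ — longest licit onset from the right is /sm/, leaving /v/ as coda.
Result: tyw.vyv.smalw.
Classifying each syllable: /tyw/ (closed), /vyv/ (closed), /smalw/ (closed).
Closed syllables: 3.

3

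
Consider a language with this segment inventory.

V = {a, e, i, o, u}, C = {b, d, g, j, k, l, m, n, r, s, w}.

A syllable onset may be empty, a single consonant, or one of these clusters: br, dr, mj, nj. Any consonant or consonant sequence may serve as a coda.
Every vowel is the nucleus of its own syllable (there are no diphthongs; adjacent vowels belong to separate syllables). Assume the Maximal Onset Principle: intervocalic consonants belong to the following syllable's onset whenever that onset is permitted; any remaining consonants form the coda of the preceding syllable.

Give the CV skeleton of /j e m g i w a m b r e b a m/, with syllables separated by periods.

Vowels present: e, i, a, e, a; each is a nucleus, giving 5 syllables.
σ1/σ2 boundary: cluster /mg/ — the longest permitted-onset suffix is /g/; onset = /g/, preceding coda = /m/.
σ2/σ3 boundary: just /w/ — single C goes to the following onset.
σ3/σ4 boundary: /mbr/ splits as /m/ + /br/ (/br/ is the longest suffix that is a licit onset).
σ4/σ5 boundary: /b/ → onset of the next syllable (single consonants are always licit onsets).
Putting it together: jem.gi.wam.bre.bam.
Mapping each syllable to C/V: /jem/ → CVC, /gi/ → CV, /wam/ → CVC, /bre/ → CCV, /bam/ → CVC.

CVC.CV.CVC.CCV.CVC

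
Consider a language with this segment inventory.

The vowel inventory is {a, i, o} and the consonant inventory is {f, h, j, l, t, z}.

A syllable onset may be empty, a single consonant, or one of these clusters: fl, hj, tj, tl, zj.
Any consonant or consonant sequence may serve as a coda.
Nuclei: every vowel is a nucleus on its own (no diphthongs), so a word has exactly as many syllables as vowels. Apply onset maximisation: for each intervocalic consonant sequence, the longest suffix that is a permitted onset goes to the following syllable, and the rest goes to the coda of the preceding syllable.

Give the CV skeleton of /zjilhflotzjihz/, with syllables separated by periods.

Vowels present: i, o, i; each is a nucleus, giving 3 syllables.
Between /i/ (V1) and /o/ (V2): cluster /lhfl/ — the longest permitted-onset suffix is /fl/; onset = /fl/, preceding coda = /lh/.
Between /o/ (V2) and /i/ (V3): /tzj/ — longest licit onset from the right is /zj/, leaving /t/ as coda.
So the parse is zjilh.flot.zjihz.
Mapping each syllable to C/V: /zjilh/ → CCVCC, /flot/ → CCVC, /zjihz/ → CCVCC.

CCVCC.CCVC.CCVCC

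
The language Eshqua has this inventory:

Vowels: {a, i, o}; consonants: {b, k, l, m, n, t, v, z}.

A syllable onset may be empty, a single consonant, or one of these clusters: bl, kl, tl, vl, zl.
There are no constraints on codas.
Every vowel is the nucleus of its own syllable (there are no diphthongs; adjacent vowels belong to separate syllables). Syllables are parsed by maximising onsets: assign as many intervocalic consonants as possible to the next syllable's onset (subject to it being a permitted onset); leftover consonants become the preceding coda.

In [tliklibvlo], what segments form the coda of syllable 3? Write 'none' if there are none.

The vowels are i, i, o — 3 nuclei, so 3 syllables.
V1 /i/ – V2 /i/: /kl/ — entire cluster is a permitted onset → onset /kl/, coda ∅.
V2 /i/ – V3 /o/: cluster /bvl/ — the longest permitted-onset suffix is /vl/; onset = /vl/, preceding coda = /b/.
Syllabification: tli.klib.vlo.
Syllable 3 is /vlo/: onset /vl/, nucleus /o/, coda ∅.

none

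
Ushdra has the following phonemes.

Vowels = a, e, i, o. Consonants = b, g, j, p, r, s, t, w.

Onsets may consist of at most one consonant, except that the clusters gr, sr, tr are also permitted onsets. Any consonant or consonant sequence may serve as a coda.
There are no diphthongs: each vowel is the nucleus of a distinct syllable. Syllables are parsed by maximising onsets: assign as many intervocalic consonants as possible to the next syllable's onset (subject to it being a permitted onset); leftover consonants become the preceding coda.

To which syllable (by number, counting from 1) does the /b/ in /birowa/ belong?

1

The vowels are i, o, a — 3 nuclei, so 3 syllables.
σ1/σ2 boundary: /r/ is a single consonant, so it becomes the next onset.
σ2/σ3 boundary: just /w/ — single C goes to the following onset.
Syllabification: bi.ro.wa.
The /b/ is in the onset of syllable 1 (/bi/).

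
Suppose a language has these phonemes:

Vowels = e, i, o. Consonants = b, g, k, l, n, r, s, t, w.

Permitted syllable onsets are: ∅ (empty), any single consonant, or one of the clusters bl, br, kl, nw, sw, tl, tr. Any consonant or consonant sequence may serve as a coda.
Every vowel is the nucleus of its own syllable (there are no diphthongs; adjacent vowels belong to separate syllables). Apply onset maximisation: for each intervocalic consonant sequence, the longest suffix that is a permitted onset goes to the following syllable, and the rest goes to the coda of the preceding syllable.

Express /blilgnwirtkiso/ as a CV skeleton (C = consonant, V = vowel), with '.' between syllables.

CCVCC.CCVCC.CV.CV

Vowels present: i, i, i, o; each is a nucleus, giving 4 syllables.
Between /i/ (V1) and /i/ (V2): /lgnw/; trying suffixes from longest down, /nw/ is the first permitted one, so coda /lg/ | onset /nw/.
Between /i/ (V2) and /i/ (V3): cluster /rtk/ — the longest permitted-onset suffix is /k/; onset = /k/, preceding coda = /rt/.
Between /i/ (V3) and /o/ (V4): /s/ → onset of the next syllable (single consonants are always licit onsets).
Result: blilg.nwirt.ki.so.
Mapping each syllable to C/V: /blilg/ → CCVCC, /nwirt/ → CCVCC, /ki/ → CV, /so/ → CV.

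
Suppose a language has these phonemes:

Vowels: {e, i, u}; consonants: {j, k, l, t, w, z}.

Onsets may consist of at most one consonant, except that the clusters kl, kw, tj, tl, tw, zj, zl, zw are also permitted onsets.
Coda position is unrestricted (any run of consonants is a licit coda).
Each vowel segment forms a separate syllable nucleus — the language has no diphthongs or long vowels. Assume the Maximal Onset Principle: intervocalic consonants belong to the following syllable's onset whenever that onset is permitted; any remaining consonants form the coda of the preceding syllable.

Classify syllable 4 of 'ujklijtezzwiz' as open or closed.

The vowels are u, i, e, i — 4 nuclei, so 4 syllables.
V1 /u/ – V2 /i/: /jkl/ splits as /j/ + /kl/ (/kl/ is the longest suffix that is a licit onset).
V2 /i/ – V3 /e/: cluster /jt/ — the longest permitted-onset suffix is /t/; onset = /t/, preceding coda = /j/.
V3 /e/ – V4 /i/: /zzw/; trying suffixes from longest down, /zw/ is the first permitted one, so coda /z/ | onset /zw/.
Putting it together: uj.klij.tez.zwiz.
Syllable 4 is /zwiz/ with coda /z/, so it is closed.

closed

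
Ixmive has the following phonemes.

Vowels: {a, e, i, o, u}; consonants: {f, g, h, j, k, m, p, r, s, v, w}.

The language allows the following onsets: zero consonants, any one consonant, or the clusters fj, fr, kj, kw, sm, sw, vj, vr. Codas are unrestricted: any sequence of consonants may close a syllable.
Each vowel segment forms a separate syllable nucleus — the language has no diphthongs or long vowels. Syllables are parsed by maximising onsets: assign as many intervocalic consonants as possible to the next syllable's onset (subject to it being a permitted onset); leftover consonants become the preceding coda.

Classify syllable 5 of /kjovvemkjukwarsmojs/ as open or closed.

closed

Nuclei (vowels): o, e, u, a, o → 5 syllables.
V1 /o/ – V2 /e/: /vv/ — longest licit onset from the right is /v/, leaving /v/ as coda.
V2 /e/ – V3 /u/: /mkj/ — longest licit onset from the right is /kj/, leaving /m/ as coda.
V3 /u/ – V4 /a/: cluster /kw/ — /kw/ is itself a permitted onset, so the whole cluster goes right; preceding coda = ∅.
V4 /a/ – V5 /o/: cluster /rsm/ — the longest permitted-onset suffix is /sm/; onset = /sm/, preceding coda = /r/.
Syllabification: kjov.vem.kju.kwar.smojs.
Syllable 5 is /smojs/ with coda /js/, so it is closed.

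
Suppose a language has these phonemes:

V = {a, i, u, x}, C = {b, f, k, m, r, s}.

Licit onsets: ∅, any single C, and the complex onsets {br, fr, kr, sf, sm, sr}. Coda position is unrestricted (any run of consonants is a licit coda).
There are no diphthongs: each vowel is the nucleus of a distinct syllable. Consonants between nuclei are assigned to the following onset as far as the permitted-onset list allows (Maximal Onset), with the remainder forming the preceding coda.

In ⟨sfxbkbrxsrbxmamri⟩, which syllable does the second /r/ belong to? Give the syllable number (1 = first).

2

Vowels present: x, x, x, a, i; each is a nucleus, giving 5 syllables.
σ1/σ2 boundary: cluster /bkbr/ — the longest permitted-onset suffix is /br/; onset = /br/, preceding coda = /bk/.
σ2/σ3 boundary: /srb/; trying suffixes from longest down, /b/ is the first permitted one, so coda /sr/ | onset /b/.
σ3/σ4 boundary: /m/ is a single consonant, so it becomes the next onset.
σ4/σ5 boundary: /mr/; trying suffixes from longest down, /r/ is the first permitted one, so coda /m/ | onset /r/.
Syllabification: sfxbk.brxsr.bx.mam.ri.
The second /r/ is in the coda of syllable 2 (/brxsr/).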